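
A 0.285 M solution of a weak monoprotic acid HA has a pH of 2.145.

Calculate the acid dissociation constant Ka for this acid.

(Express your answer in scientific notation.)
K_a = 1.85e-04

[H⁺] = 10^(−pH) = 10^(−2.145) = 7.161e-03 M. For HA ⇌ H⁺ + A⁻, Ka = x²/(C − x) = (7.161e-03)²/(0.285 − 7.161e-03) = 1.85e-04.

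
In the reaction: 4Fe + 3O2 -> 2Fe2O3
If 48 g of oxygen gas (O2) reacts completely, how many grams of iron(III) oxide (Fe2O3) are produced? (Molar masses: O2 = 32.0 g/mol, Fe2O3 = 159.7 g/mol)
Moles of O2 = 48 g ÷ 32.0 g/mol = 1.5 mol
Mole ratio: 2 mol Fe2O3 / 3 mol O2
Moles of Fe2O3 = 1.5 × (2/3) = 1 mol
Mass of Fe2O3 = 1 mol × 159.7 g/mol = 159.7 g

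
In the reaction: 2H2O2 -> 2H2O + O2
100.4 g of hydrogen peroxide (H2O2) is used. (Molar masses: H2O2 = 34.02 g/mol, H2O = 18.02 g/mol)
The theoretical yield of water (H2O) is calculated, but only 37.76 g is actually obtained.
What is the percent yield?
Moles of H2O2 = 100.4 g ÷ 34.02 g/mol = 2.95121 mol
Mole ratio: 2 mol H2O / 2 mol H2O2
Moles of H2O = 2.95121 × (2/2) = 2.95121 mol
Theoretical yield = 2.95121 mol × 18.02 g/mol = 53.181 g
Actual yield = 37.76 g
Percent yield = (37.76 / 53.181) × 100% = 71.0%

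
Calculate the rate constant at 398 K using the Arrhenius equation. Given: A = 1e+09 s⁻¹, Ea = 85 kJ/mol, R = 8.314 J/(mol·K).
6.98e-03 s⁻¹

k = A·exp(-Ea/(R·T)) = 1e+09·exp(-85000/(8.314·398)) = 1e+09·exp(-25.6877) = 1e+09·6.9816e-12 = 6.98e-03 s⁻¹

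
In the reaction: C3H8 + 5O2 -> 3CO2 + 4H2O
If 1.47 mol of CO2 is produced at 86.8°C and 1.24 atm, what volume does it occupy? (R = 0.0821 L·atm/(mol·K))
T = 86.8°C + 273.15 = 359.95 K
V = nRT/P = (1.47 × 0.0821 × 359.95) / 1.24
V = 35.03 L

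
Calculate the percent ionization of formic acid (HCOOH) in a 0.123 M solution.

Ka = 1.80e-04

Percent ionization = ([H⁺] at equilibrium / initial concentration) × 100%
Percent ionization = 3.75%

Let x = [H⁺]. Ka = x²/(C - x) ⇒ x² + (1.80e-04)x - (1.80e-04)(0.123) = 0. x = 4.6162e-03. Percent = (4.6162e-03/0.123) × 100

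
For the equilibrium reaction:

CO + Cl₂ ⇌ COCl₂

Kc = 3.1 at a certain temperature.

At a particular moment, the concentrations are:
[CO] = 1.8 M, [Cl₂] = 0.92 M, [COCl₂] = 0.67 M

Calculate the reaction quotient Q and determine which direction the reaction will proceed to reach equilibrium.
Q = 0.405, Q < K, reaction proceeds forward (toward products)

Q = ([COCl₂]) / ([CO] × [Cl₂])
  = ((0.67)) / ((1.8)·(0.92)) = 0.67/1.656 = 0.4046
Since Q = 0.4046 < Kc = 3.1, the reaction proceeds forward (toward products) to reach equilibrium.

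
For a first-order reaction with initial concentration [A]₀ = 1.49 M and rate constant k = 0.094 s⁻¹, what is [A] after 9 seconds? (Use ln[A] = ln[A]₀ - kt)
0.6394 M

ln[A] = ln[A]₀ - k·t = ln(1.49) - (0.094)·(9) = 0.3988 - 0.8460 = -0.4472
[A] = e^(-0.4472) = 0.6394 M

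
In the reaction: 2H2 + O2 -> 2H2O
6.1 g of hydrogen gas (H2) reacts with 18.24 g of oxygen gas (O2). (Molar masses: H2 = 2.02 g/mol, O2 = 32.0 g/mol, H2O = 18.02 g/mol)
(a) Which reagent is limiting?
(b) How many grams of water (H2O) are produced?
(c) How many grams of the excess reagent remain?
(a) O2, (b) 20.54 g, (c) 3.797 g

Moles of H2 = 6.1 g ÷ 2.02 g/mol = 3.0198 mol
Moles of O2 = 18.24 g ÷ 32.0 g/mol = 0.57 mol
Moles ÷ coefficient: H2: 3.0198/2 = 1.51, O2: 0.57/1 = 0.57
(a) O2 has the smaller value, so O2 is the limiting reagent.
(b) Moles of H2O = 0.57 mol O2 × (2/1) = 1.14 mol; mass = 1.14 mol × 18.02 g/mol = 20.54 g
(c) H2 consumed = 0.57 × (2/1) = 1.14 mol; remaining = 3.0198 − 1.14 = 1.8798 mol; mass = 1.8798 mol × 2.02 g/mol = 3.797 g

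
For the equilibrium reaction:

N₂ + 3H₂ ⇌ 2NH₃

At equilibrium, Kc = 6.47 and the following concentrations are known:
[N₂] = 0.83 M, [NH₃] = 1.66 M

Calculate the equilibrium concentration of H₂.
[H₂] = 0.8006 M

Kc = ([NH₃]^2) / ([N₂] × [H₂]^3) = 6.47
[H₂]^3 = (product terms)/(Kc · other reactant terms) = 2.7556 / (6.47 · 0.83) = 0.51314
[H₂] = (0.51314)^(1/3) = 0.8006 M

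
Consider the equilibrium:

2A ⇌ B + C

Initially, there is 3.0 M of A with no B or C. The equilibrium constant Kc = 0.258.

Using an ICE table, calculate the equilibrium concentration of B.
[B] = 0.756 M

ICE: [A] = 3.0 − 2x, [B] = [C] = x.
Kc = x²/(3.0 − 2x)² = 0.258 ⇒ √Kc = x/(3.0 − 2x).
x = √0.258·3.0/(1 + 2√0.258) = 0.50794·3.0/2.0159 = 0.75591.
[B] = x = 0.756 M.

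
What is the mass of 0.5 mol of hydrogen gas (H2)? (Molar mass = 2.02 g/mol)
Mass = 0.5 mol × 2.02 g/mol = 1.01 g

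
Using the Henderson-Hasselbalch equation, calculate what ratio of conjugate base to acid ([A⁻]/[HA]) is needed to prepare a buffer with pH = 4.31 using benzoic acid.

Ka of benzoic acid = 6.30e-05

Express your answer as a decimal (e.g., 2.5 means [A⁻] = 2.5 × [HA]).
[A⁻]/[HA] = 1.286

pKa = −log(6.30e-05) = 4.2007. pH = pKa + log([A⁻]/[HA]). 4.31 = 4.2007 + log(ratio). log(ratio) = 4.31 − 4.2007 = 0.1093. ratio = 10^(0.1093) = 1.286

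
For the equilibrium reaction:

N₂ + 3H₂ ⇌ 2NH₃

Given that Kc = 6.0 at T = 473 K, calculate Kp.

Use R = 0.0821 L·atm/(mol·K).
K_p = 0.0040

Δn = (moles gaseous products) − (moles gaseous reactants) = -2
T = 473 K; RT = 0.0821 × 473 = 38.8333
Kp = Kc·(RT)^Δn = 6.0 × (38.8333)^-2 = 6.0 × 0.000663119 = 0.0040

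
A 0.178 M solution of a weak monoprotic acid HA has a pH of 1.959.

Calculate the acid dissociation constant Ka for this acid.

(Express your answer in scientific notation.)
K_a = 7.23e-04

[H⁺] = 10^(−pH) = 10^(−1.959) = 1.099e-02 M. For HA ⇌ H⁺ + A⁻, Ka = x²/(C − x) = (1.099e-02)²/(0.178 − 1.099e-02) = 7.23e-04.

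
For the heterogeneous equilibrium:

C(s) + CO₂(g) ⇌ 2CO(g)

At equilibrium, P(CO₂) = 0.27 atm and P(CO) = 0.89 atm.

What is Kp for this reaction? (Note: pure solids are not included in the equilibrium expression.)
K_p = 2.934

Solid C is excluded.
Kp = P(CO)²/P(CO₂) = (0.89)²/0.27 = 0.7921/0.27 = 2.934.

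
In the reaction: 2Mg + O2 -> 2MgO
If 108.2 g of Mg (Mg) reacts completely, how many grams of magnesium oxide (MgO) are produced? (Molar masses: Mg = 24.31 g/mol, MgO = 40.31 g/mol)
Moles of Mg = 108.2 g ÷ 24.31 g/mol = 4.45084 mol
Mole ratio: 2 mol MgO / 2 mol Mg
Moles of MgO = 4.45084 × (2/2) = 4.45084 mol
Mass of MgO = 4.45084 mol × 40.31 g/mol = 179.4 g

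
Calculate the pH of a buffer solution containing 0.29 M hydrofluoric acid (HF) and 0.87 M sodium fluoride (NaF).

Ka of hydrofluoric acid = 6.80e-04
pH = 3.64

pKa = -log(6.80e-04) = 3.17. pH = pKa + log([A⁻]/[HA]) = 3.17 + log(0.87/0.29)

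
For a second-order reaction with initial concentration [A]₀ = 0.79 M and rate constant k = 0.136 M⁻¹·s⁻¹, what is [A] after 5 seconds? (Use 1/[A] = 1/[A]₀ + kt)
0.5139 M

1/[A] = 1/[A]₀ + k·t = 1/0.79 + (0.136)·(5) = 1.2658 + 0.6800 = 1.9458
[A] = 1/1.9458 = 0.5139 M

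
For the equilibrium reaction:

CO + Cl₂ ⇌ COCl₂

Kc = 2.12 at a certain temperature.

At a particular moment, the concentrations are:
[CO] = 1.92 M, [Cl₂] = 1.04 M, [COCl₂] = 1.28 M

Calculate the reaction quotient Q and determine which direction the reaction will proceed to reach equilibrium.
Q = 0.641, Q < K, reaction proceeds forward (toward products)

Q = ([COCl₂]) / ([CO] × [Cl₂])
  = ((1.28)) / ((1.92)·(1.04)) = 1.28/1.9968 = 0.641
Since Q = 0.641 < Kc = 2.12, the reaction proceeds forward (toward products) to reach equilibrium.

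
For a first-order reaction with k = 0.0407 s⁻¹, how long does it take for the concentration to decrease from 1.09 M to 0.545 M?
17.03 s

From ln[A] = ln[A]₀ - k·t: t = ln([A]₀/[A])/k = ln(1.09/0.545)/0.0407 = ln(2.0000)/0.0407 = 0.6931/0.0407 = 17.03 s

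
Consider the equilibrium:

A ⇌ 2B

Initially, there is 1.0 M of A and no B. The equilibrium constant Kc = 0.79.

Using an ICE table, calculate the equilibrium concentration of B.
[B] = 0.713 M

ICE: [A] = 1.0 − x, [B] = 2x.
Kc = (2x)²/(1.0 − x) = 0.79 ⇒ 4x² + 0.79x − 0.79 = 0.
x = (−0.79 + √(0.79² + 4·4·0.79))/(2·4) = (−0.79 + √13.264)/8 = 0.3565.
[B] = 2x = 0.713 M.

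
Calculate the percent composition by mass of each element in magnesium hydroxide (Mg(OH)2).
Mg: 41.68%, O: 54.86%, H: 3.46%

Molar mass of Mg(OH)2 = 58.33 g/mol
% Mg = (1 × 24.31) / 58.33 × 100% = 24.31 / 58.33 × 100% = 41.68%
% O = (2 × 16.0) / 58.33 × 100% = 32 / 58.33 × 100% = 54.86%
% H = (2 × 1.008) / 58.33 × 100% = 2.016 / 58.33 × 100% = 3.46%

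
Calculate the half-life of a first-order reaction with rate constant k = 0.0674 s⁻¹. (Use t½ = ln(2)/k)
10.28 s

t½ = ln(2)/k = 0.6931/0.0674 = 10.28 s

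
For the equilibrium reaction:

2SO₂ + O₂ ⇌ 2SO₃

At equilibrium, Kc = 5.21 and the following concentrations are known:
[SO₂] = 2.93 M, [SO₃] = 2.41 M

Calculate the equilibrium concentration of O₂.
[O₂] = 0.1299 M

Kc = ([SO₃]^2) / ([SO₂]^2 × [O₂]) = 5.21
[O₂]^1 = (product terms)/(Kc · other reactant terms) = 5.8081 / (5.21 · 8.5849) = 0.12986
[O₂] = 0.1299 M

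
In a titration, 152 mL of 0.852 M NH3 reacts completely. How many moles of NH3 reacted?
Moles = Molarity × Volume (L)
Moles = 0.852 M × 0.152 L = 0.1295 mol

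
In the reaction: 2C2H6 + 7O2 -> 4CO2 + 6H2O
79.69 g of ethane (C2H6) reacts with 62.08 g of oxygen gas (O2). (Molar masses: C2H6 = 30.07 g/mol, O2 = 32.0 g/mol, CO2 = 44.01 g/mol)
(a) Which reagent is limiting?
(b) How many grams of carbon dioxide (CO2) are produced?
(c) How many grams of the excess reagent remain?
(a) O2, (b) 48.79 g, (c) 63.02 g

Moles of C2H6 = 79.69 g ÷ 30.07 g/mol = 2.65015 mol
Moles of O2 = 62.08 g ÷ 32.0 g/mol = 1.94 mol
Moles ÷ coefficient: C2H6: 2.65015/2 = 1.325, O2: 1.94/7 = 0.2771
(a) O2 has the smaller value, so O2 is the limiting reagent.
(b) Moles of CO2 = 1.94 mol O2 × (4/7) = 1.10857 mol; mass = 1.10857 mol × 44.01 g/mol = 48.79 g
(c) C2H6 consumed = 1.94 × (2/7) = 0.554286 mol; remaining = 2.65015 − 0.554286 = 2.09586 mol; mass = 2.09586 mol × 30.07 g/mol = 63.02 g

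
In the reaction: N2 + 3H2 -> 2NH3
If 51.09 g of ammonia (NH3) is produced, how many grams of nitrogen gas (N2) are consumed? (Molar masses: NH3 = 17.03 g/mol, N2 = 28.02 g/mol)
Moles of NH3 = 51.09 g ÷ 17.03 g/mol = 3 mol
Mole ratio: 1 mol N2 / 2 mol NH3
Moles of N2 = 3 × (1/2) = 1.5 mol
Mass of N2 = 1.5 mol × 28.02 g/mol = 42.03 g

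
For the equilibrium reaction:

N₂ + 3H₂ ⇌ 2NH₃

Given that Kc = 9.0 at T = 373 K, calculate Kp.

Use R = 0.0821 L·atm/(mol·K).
K_p = 0.0096

Δn = (moles gaseous products) − (moles gaseous reactants) = -2
T = 373 K; RT = 0.0821 × 373 = 30.6233
Kp = Kc·(RT)^Δn = 9.0 × (30.6233)^-2 = 9.0 × 0.00106634 = 0.0096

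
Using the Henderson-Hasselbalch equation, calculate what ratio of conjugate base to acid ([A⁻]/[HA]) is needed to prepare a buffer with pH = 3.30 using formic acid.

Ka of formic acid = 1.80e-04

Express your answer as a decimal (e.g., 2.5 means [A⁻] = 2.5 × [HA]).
[A⁻]/[HA] = 0.359

pKa = −log(1.80e-04) = 3.7447. pH = pKa + log([A⁻]/[HA]). 3.30 = 3.7447 + log(ratio). log(ratio) = 3.30 − 3.7447 = -0.4447. ratio = 10^(-0.4447) = 0.359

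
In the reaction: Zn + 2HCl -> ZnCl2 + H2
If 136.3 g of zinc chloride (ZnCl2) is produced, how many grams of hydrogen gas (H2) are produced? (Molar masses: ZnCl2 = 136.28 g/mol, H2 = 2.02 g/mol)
Moles of ZnCl2 = 136.3 g ÷ 136.28 g/mol = 1.00015 mol
Mole ratio: 1 mol H2 / 1 mol ZnCl2
Moles of H2 = 1.00015 × (1/1) = 1.00015 mol
Mass of H2 = 1.00015 mol × 2.02 g/mol = 2.02 g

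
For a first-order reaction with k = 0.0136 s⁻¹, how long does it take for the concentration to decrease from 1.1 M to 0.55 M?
50.97 s

From ln[A] = ln[A]₀ - k·t: t = ln([A]₀/[A])/k = ln(1.1/0.55)/0.0136 = ln(2.0000)/0.0136 = 0.6931/0.0136 = 50.97 s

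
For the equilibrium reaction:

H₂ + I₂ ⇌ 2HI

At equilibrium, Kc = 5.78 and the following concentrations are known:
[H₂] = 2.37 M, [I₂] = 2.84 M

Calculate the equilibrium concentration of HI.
[HI] = 6.2373 M

Kc = ([HI]^2) / ([H₂] × [I₂]) = 5.78
[HI]^2 = Kc · (reactant terms)/(other product terms) = 5.78 · 6.7308 / 1 = 38.904
[HI] = (38.904)^(1/2) = 6.2373 M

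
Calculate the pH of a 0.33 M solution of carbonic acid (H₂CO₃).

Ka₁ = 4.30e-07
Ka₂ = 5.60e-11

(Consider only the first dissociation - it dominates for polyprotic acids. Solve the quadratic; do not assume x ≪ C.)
pH = 3.42

x² + Ka₁·x − Ka₁·C = 0 with Ka₁ = 4.30e-07, C = 0.33.
x = (−Ka₁ + √(Ka₁² + 4·Ka₁·C))/2 = 3.7648e-04 M, so pH = 3.42.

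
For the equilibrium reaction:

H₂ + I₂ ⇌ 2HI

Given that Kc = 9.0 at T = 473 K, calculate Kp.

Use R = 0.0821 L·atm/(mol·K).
K_p = 9.0000

Δn = (moles gaseous products) − (moles gaseous reactants) = 0
T = 473 K; RT = 0.0821 × 473 = 38.8333
Kp = Kc·(RT)^Δn = 9.0 × (38.8333)^0 = 9.0 × 1 = 9.0000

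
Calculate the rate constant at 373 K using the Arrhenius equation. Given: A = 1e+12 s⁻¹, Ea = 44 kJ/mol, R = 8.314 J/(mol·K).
6.89e+05 s⁻¹

k = A·exp(-Ea/(R·T)) = 1e+12·exp(-44000/(8.314·373)) = 1e+12·exp(-14.1884) = 1e+12·6.8873e-07 = 6.89e+05 s⁻¹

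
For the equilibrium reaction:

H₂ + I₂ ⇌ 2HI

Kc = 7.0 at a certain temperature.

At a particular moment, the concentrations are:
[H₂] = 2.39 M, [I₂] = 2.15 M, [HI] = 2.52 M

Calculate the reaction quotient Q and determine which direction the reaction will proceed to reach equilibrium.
Q = 1.236, Q < K, reaction proceeds forward (toward products)

Q = ([HI]^2) / ([H₂] × [I₂])
  = ((2.52)^2) / ((2.39)·(2.15)) = 6.3504/5.1385 = 1.236
Since Q = 1.236 < Kc = 7.0, the reaction proceeds forward (toward products) to reach equilibrium.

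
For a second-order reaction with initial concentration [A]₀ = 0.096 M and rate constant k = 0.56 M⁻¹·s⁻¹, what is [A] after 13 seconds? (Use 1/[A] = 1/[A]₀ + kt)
0.0565 M

1/[A] = 1/[A]₀ + k·t = 1/0.096 + (0.56)·(13) = 10.4167 + 7.2800 = 17.6967
[A] = 1/17.6967 = 0.0565 M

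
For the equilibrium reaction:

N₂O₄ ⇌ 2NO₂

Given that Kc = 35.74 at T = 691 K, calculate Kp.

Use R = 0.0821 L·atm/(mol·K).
K_p = 2.03e+03

Δn = (moles gaseous products) − (moles gaseous reactants) = 1
T = 691 K; RT = 0.0821 × 691 = 56.7311
Kp = Kc·(RT)^Δn = 35.74 × (56.7311)^1 = 35.74 × 56.7311 = 2.03e+03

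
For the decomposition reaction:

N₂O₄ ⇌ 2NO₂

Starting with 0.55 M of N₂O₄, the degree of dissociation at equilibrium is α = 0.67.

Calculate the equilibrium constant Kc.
K_c = 2.9927

x = α·[A]₀ = 0.67 × 0.55 = 0.3685 M dissociated.
At eq: [N₂O₄] = 0.55 − 0.3685 = 0.1815 M; [NO₂] = 2x = 0.737 M.
Kc = [NO₂]²/[N₂O₄] = (0.737)²/0.1815 = 2.993.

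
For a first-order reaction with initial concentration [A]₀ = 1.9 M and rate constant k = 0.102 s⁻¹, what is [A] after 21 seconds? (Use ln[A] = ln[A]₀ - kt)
0.2231 M

ln[A] = ln[A]₀ - k·t = ln(1.9) - (0.102)·(21) = 0.6419 - 2.1420 = -1.5001
[A] = e^(-1.5001) = 0.2231 M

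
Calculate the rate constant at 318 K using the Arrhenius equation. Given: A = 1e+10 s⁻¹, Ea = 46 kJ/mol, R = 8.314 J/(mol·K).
2.78e+02 s⁻¹

k = A·exp(-Ea/(R·T)) = 1e+10·exp(-46000/(8.314·318)) = 1e+10·exp(-17.3989) = 1e+10·2.7783e-08 = 2.78e+02 s⁻¹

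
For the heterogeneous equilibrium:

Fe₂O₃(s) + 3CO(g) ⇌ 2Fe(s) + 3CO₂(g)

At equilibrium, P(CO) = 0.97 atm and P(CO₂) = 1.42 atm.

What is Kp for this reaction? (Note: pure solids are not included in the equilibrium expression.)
K_p = 3.137

Solids (Fe₂O₃, Fe) are excluded.
Kp = P(CO₂)³/P(CO)³ = (1.42)³/(0.97)³ = 2.863/0.9127 = 3.137.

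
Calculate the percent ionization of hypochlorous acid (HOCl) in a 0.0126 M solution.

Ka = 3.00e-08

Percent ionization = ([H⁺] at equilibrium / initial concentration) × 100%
Percent ionization = 0.154%

Let x = [H⁺]. Ka = x²/(C - x) ⇒ x² + (3.00e-08)x - (3.00e-08)(0.0126) = 0. x = 1.9427e-05. Percent = (1.9427e-05/0.0126) × 100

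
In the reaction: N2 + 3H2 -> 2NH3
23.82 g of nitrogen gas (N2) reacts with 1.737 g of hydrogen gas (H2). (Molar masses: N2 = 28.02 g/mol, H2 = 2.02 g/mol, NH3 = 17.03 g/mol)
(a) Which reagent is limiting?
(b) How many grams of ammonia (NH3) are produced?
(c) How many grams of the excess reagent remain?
(a) H2, (b) 9.763 g, (c) 15.79 g

Moles of N2 = 23.82 g ÷ 28.02 g/mol = 0.850107 mol
Moles of H2 = 1.737 g ÷ 2.02 g/mol = 0.859901 mol
Moles ÷ coefficient: N2: 0.850107/1 = 0.8501, H2: 0.859901/3 = 0.2866
(a) H2 has the smaller value, so H2 is the limiting reagent.
(b) Moles of NH3 = 0.859901 mol H2 × (2/3) = 0.573267 mol; mass = 0.573267 mol × 17.03 g/mol = 9.763 g
(c) N2 consumed = 0.859901 × (1/3) = 0.286634 mol; remaining = 0.850107 − 0.286634 = 0.563473 mol; mass = 0.563473 mol × 28.02 g/mol = 15.79 g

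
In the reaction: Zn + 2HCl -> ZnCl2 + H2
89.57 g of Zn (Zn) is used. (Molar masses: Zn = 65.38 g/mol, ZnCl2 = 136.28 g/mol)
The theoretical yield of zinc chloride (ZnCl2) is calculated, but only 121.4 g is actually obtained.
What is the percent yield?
Moles of Zn = 89.57 g ÷ 65.38 g/mol = 1.36999 mol
Mole ratio: 1 mol ZnCl2 / 1 mol Zn
Moles of ZnCl2 = 1.36999 × (1/1) = 1.36999 mol
Theoretical yield = 1.36999 mol × 136.28 g/mol = 186.7 g
Actual yield = 121.4 g
Percent yield = (121.4 / 186.7) × 100% = 65.0%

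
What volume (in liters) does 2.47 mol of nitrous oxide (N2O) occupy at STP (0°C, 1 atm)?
At STP, 1 mol of gas occupies 22.4 L
Volume = 2.47 mol × 22.4 L/mol = 55.33 L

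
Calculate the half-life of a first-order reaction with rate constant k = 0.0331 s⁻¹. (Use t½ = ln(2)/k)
20.94 s

t½ = ln(2)/k = 0.6931/0.0331 = 20.94 s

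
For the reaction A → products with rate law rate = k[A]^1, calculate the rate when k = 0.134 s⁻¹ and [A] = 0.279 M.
0.03739 M/s

rate = k·[A]^1 = 0.134·(0.279)^1 = 0.134·0.279 = 0.03739 M/s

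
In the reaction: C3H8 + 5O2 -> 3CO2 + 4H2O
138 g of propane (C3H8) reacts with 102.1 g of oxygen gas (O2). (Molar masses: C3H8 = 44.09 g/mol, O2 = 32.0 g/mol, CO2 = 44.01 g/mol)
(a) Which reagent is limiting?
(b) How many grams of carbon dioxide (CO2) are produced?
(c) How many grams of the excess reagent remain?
(a) O2, (b) 84.25 g, (c) 109.9 g

Moles of C3H8 = 138 g ÷ 44.09 g/mol = 3.12996 mol
Moles of O2 = 102.1 g ÷ 32.0 g/mol = 3.19062 mol
Moles ÷ coefficient: C3H8: 3.12996/1 = 3.13, O2: 3.19062/5 = 0.6381
(a) O2 has the smaller value, so O2 is the limiting reagent.
(b) Moles of CO2 = 3.19062 mol O2 × (3/5) = 1.91437 mol; mass = 1.91437 mol × 44.01 g/mol = 84.25 g
(c) C3H8 consumed = 3.19062 × (1/5) = 0.638125 mol; remaining = 3.12996 − 0.638125 = 2.49184 mol; mass = 2.49184 mol × 44.09 g/mol = 109.9 g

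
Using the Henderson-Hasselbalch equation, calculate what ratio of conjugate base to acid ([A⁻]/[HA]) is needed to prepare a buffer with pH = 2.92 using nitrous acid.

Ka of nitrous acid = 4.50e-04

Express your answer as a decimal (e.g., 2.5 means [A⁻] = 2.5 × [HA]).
[A⁻]/[HA] = 0.374

pKa = −log(4.50e-04) = 3.3468. pH = pKa + log([A⁻]/[HA]). 2.92 = 3.3468 + log(ratio). log(ratio) = 2.92 − 3.3468 = -0.4268. ratio = 10^(-0.4268) = 0.374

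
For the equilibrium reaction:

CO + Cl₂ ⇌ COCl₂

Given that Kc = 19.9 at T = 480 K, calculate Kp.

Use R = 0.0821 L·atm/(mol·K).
K_p = 0.5050

Δn = (moles gaseous products) − (moles gaseous reactants) = -1
T = 480 K; RT = 0.0821 × 480 = 39.408
Kp = Kc·(RT)^Δn = 19.9 × (39.408)^-1 = 19.9 × 0.0253756 = 0.5050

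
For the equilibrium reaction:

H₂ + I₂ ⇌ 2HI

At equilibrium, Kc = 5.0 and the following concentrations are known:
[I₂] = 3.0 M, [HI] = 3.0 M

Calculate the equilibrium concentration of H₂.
[H₂] = 0.6000 M

Kc = ([HI]^2) / ([H₂] × [I₂]) = 5.0
[H₂]^1 = (product terms)/(Kc · other reactant terms) = 9 / (5.0 · 3) = 0.6
[H₂] = 0.6000 M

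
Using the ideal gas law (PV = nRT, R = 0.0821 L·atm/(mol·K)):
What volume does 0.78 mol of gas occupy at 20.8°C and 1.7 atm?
T = 20.8°C + 273.15 = 293.95 K
V = nRT/P = (0.78 × 0.0821 × 293.95) / 1.7
V = 11.07 L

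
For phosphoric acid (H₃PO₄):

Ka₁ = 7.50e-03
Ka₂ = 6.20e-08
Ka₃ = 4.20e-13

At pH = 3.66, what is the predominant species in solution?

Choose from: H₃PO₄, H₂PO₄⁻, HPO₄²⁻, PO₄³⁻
H₂PO₄⁻

pKa1 = 2.12, pKa2 = 7.21, pKa3 = 12.38. Each pKa is the crossover between adjacent species; pH = 3.66 lies in the region where H₂PO₄⁻ predominates.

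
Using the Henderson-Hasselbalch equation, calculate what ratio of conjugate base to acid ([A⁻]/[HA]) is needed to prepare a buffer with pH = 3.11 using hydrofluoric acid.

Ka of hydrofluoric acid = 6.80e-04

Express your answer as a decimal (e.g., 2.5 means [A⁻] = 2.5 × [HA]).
[A⁻]/[HA] = 0.876

pKa = −log(6.80e-04) = 3.1675. pH = pKa + log([A⁻]/[HA]). 3.11 = 3.1675 + log(ratio). log(ratio) = 3.11 − 3.1675 = -0.0575. ratio = 10^(-0.0575) = 0.876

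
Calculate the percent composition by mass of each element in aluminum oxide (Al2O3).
Al: 52.92%, O: 47.08%

Molar mass of Al2O3 = 101.96 g/mol
% Al = (2 × 26.98) / 101.96 × 100% = 53.96 / 101.96 × 100% = 52.92%
% O = (3 × 16.0) / 101.96 × 100% = 48 / 101.96 × 100% = 47.08%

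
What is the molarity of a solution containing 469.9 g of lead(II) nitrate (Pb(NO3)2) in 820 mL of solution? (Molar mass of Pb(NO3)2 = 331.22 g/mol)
Moles of Pb(NO3)2 = 469.9 g ÷ 331.22 g/mol = 1.41869 mol
Volume = 820 mL = 0.82 L
Molarity = 1.41869 mol ÷ 0.82 L = 1.73 M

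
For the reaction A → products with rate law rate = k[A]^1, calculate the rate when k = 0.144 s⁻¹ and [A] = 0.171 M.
0.02462 M/s

rate = k·[A]^1 = 0.144·(0.171)^1 = 0.144·0.171 = 0.02462 M/s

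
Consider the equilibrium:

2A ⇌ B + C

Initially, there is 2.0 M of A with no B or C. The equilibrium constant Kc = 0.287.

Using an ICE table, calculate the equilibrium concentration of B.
[B] = 0.517 M

ICE: [A] = 2.0 − 2x, [B] = [C] = x.
Kc = x²/(2.0 − 2x)² = 0.287 ⇒ √Kc = x/(2.0 − 2x).
x = √0.287·2.0/(1 + 2√0.287) = 0.53572·2.0/2.0714 = 0.51725.
[B] = x = 0.517 M.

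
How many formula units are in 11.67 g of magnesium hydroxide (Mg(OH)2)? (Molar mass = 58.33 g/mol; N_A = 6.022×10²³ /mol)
Moles = 11.67 g ÷ 58.33 g/mol = 0.200069 mol
Formula units = 0.200069 mol × 6.022×10²³ /mol = 1.205e+23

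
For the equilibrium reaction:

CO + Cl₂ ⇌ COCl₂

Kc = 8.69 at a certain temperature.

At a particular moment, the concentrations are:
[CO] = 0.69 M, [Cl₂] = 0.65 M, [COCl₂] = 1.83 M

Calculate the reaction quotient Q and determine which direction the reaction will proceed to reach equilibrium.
Q = 4.080, Q < K, reaction proceeds forward (toward products)

Q = ([COCl₂]) / ([CO] × [Cl₂])
  = ((1.83)) / ((0.69)·(0.65)) = 1.83/0.4485 = 4.08
Since Q = 4.08 < Kc = 8.69, the reaction proceeds forward (toward products) to reach equilibrium.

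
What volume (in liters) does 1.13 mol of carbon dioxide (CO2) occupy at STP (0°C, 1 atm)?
At STP, 1 mol of gas occupies 22.4 L
Volume = 1.13 mol × 22.4 L/mol = 25.31 L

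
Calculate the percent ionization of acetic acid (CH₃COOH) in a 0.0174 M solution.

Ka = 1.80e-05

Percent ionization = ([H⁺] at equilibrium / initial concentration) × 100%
Percent ionization = 3.17%

Let x = [H⁺]. Ka = x²/(C - x) ⇒ x² + (1.80e-05)x - (1.80e-05)(0.0174) = 0. x = 5.5072e-04. Percent = (5.5072e-04/0.0174) × 100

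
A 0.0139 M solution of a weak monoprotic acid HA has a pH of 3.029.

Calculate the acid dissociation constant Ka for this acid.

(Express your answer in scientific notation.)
K_a = 6.75e-05

[H⁺] = 10^(−pH) = 10^(−3.029) = 9.354e-04 M. For HA ⇌ H⁺ + A⁻, Ka = x²/(C − x) = (9.354e-04)²/(0.0139 − 9.354e-04) = 6.75e-05.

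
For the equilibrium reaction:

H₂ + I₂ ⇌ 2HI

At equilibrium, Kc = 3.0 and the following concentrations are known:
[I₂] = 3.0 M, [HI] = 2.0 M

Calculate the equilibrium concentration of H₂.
[H₂] = 0.4444 M

Kc = ([HI]^2) / ([H₂] × [I₂]) = 3.0
[H₂]^1 = (product terms)/(Kc · other reactant terms) = 4 / (3.0 · 3) = 0.44444
[H₂] = 0.4444 M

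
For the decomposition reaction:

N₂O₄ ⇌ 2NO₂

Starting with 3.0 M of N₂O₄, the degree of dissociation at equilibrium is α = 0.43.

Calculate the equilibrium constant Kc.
K_c = 3.8926

x = α·[A]₀ = 0.43 × 3.0 = 1.29 M dissociated.
At eq: [N₂O₄] = 3.0 − 1.29 = 1.71 M; [NO₂] = 2x = 2.58 M.
Kc = [NO₂]²/[N₂O₄] = (2.58)²/1.71 = 3.893.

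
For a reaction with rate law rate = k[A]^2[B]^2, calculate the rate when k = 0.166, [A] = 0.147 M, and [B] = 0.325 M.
0.0003789 M/s

rate = k·[A]^2·[B]^2 = 0.166·(0.147)^2·(0.325)^2 = 0.166·0.021609·0.105625 = 0.0003789 M/s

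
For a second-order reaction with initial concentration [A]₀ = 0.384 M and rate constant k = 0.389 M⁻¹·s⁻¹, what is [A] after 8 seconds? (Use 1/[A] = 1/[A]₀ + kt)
0.1749 M

1/[A] = 1/[A]₀ + k·t = 1/0.384 + (0.389)·(8) = 2.6042 + 3.1120 = 5.7162
[A] = 1/5.7162 = 0.1749 M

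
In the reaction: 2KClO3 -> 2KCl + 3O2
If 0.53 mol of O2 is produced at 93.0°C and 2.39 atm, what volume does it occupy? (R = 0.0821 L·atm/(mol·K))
T = 93.0°C + 273.15 = 366.15 K
V = nRT/P = (0.53 × 0.0821 × 366.15) / 2.39
V = 6.67 L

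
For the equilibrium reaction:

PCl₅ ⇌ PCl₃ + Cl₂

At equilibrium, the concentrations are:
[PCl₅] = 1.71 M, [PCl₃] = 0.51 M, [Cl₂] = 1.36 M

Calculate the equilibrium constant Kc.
K_c = 0.4056

Kc = ([PCl₃] × [Cl₂]) / ([PCl₅])
   = ((0.51)·(1.36)) / ((1.71))
   = 0.6936 / 1.71 = 0.4056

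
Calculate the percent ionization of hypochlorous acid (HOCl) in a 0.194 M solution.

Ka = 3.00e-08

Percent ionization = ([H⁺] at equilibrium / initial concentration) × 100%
Percent ionization = 0.0393%

Let x = [H⁺]. Ka = x²/(C - x) ⇒ x² + (3.00e-08)x - (3.00e-08)(0.194) = 0. x = 7.6274e-05. Percent = (7.6274e-05/0.194) × 100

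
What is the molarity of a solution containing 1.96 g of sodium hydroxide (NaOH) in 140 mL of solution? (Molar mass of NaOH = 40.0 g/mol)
Moles of NaOH = 1.96 g ÷ 40.0 g/mol = 0.049 mol
Volume = 140 mL = 0.14 L
Molarity = 0.049 mol ÷ 0.14 L = 0.35 M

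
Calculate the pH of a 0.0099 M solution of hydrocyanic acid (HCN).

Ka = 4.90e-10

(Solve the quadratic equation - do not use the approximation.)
pH = 5.66

x² + Ka×x - Ka×C = 0. Using quadratic formula: [H⁺] = 2.2023e-06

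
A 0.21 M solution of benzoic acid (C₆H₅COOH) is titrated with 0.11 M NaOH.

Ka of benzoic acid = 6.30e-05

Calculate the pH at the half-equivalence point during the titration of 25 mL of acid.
pH = pKa = 4.20

At the half-equivalence point, [HA] = [A⁻], so by Henderson–Hasselbalch pH = pKa + log(1) = pKa.
pKa = −log(6.30e-05) = 4.20.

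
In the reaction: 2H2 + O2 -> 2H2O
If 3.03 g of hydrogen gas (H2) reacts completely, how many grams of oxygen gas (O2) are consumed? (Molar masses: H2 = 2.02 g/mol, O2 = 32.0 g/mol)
Moles of H2 = 3.03 g ÷ 2.02 g/mol = 1.5 mol
Mole ratio: 1 mol O2 / 2 mol H2
Moles of O2 = 1.5 × (1/2) = 0.75 mol
Mass of O2 = 0.75 mol × 32.0 g/mol = 24 g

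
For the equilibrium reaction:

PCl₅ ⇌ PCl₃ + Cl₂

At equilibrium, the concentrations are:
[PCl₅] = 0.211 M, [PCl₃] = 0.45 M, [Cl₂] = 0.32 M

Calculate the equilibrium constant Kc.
K_c = 0.6825

Kc = ([PCl₃] × [Cl₂]) / ([PCl₅])
   = ((0.45)·(0.32)) / ((0.211))
   = 0.144 / 0.211 = 0.6825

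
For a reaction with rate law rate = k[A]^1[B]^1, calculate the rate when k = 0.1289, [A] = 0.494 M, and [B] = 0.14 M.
0.008915 M/s

rate = k·[A]^1·[B]^1 = 0.1289·(0.494)^1·(0.14)^1 = 0.1289·0.494·0.14 = 0.008915 M/s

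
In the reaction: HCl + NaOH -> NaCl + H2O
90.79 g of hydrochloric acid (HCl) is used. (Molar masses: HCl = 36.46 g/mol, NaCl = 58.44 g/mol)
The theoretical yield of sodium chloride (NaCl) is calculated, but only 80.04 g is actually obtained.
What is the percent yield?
Moles of HCl = 90.79 g ÷ 36.46 g/mol = 2.49013 mol
Mole ratio: 1 mol NaCl / 1 mol HCl
Moles of NaCl = 2.49013 × (1/1) = 2.49013 mol
Theoretical yield = 2.49013 mol × 58.44 g/mol = 145.52 g
Actual yield = 80.04 g
Percent yield = (80.04 / 145.52) × 100% = 55.0%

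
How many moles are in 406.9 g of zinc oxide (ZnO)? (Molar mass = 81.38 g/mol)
Moles = 406.9 g ÷ 81.38 g/mol = 5 mol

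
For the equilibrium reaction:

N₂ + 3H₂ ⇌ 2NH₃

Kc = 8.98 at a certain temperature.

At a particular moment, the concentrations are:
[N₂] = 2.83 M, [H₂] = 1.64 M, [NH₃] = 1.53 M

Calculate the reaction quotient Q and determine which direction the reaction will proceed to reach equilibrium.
Q = 0.188, Q < K, reaction proceeds forward (toward products)

Q = ([NH₃]^2) / ([N₂] × [H₂]^3)
  = ((1.53)^2) / ((2.83)·(1.64)^3) = 2.3409/12.483 = 0.1875
Since Q = 0.1875 < Kc = 8.98, the reaction proceeds forward (toward products) to reach equilibrium.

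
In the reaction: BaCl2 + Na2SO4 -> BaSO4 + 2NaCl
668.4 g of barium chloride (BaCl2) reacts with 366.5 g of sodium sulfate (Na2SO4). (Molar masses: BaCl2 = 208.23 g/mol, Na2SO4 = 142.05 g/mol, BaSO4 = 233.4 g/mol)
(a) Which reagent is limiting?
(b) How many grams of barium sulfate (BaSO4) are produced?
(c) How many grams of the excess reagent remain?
(a) Na2SO4, (b) 602.2 g, (c) 131.2 g

Moles of BaCl2 = 668.4 g ÷ 208.23 g/mol = 3.20991 mol
Moles of Na2SO4 = 366.5 g ÷ 142.05 g/mol = 2.58008 mol
Moles ÷ coefficient: BaCl2: 3.20991/1 = 3.21, Na2SO4: 2.58008/1 = 2.58
(a) Na2SO4 has the smaller value, so Na2SO4 is the limiting reagent.
(b) Moles of BaSO4 = 2.58008 mol Na2SO4 × (1/1) = 2.58008 mol; mass = 2.58008 mol × 233.4 g/mol = 602.2 g
(c) BaCl2 consumed = 2.58008 × (1/1) = 2.58008 mol; remaining = 3.20991 − 2.58008 = 0.629835 mol; mass = 0.629835 mol × 208.23 g/mol = 131.2 g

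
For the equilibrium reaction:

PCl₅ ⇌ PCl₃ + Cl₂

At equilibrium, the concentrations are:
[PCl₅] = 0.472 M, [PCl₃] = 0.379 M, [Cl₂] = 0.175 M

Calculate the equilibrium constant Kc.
K_c = 0.1405

Kc = ([PCl₃] × [Cl₂]) / ([PCl₅])
   = ((0.379)·(0.175)) / ((0.472))
   = 0.066325 / 0.472 = 0.1405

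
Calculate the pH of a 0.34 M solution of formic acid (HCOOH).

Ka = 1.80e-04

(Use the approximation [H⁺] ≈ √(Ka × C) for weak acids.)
pH = 2.11

[H⁺] = √(Ka × C) = √(1.80e-04 × 0.34) = 7.8230e-03. pH = -log(7.8230e-03)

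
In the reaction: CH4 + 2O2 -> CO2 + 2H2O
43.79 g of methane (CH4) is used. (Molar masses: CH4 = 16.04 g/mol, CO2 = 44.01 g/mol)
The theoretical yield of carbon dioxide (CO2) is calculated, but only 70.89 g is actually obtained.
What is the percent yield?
Moles of CH4 = 43.79 g ÷ 16.04 g/mol = 2.73005 mol
Mole ratio: 1 mol CO2 / 1 mol CH4
Moles of CO2 = 2.73005 × (1/1) = 2.73005 mol
Theoretical yield = 2.73005 mol × 44.01 g/mol = 120.15 g
Actual yield = 70.89 g
Percent yield = (70.89 / 120.15) × 100% = 59.0%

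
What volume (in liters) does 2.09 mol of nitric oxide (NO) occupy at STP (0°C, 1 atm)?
At STP, 1 mol of gas occupies 22.4 L
Volume = 2.09 mol × 22.4 L/mol = 46.82 L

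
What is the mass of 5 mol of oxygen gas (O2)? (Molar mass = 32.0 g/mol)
Mass = 5 mol × 32.0 g/mol = 160 g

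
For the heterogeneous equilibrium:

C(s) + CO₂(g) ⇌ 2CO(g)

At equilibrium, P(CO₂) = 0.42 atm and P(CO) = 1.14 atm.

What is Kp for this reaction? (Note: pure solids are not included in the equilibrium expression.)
K_p = 3.094

Solid C is excluded.
Kp = P(CO)²/P(CO₂) = (1.14)²/0.42 = 1.3/0.42 = 3.094.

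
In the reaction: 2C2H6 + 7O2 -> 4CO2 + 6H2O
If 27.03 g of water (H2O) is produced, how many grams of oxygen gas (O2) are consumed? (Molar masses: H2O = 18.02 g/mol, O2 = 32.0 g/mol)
Moles of H2O = 27.03 g ÷ 18.02 g/mol = 1.5 mol
Mole ratio: 7 mol O2 / 6 mol H2O
Moles of O2 = 1.5 × (7/6) = 1.75 mol
Mass of O2 = 1.75 mol × 32.0 g/mol = 56 g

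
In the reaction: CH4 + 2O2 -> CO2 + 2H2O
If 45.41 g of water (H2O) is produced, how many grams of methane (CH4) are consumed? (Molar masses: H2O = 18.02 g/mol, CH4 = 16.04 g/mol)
Moles of H2O = 45.41 g ÷ 18.02 g/mol = 2.51998 mol
Mole ratio: 1 mol CH4 / 2 mol H2O
Moles of CH4 = 2.51998 × (1/2) = 1.25999 mol
Mass of CH4 = 1.25999 mol × 16.04 g/mol = 20.21 g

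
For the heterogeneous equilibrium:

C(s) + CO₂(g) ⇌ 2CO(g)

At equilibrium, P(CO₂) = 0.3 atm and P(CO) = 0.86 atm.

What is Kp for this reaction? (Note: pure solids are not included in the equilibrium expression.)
K_p = 2.465

Solid C is excluded.
Kp = P(CO)²/P(CO₂) = (0.86)²/0.3 = 0.7396/0.3 = 2.465.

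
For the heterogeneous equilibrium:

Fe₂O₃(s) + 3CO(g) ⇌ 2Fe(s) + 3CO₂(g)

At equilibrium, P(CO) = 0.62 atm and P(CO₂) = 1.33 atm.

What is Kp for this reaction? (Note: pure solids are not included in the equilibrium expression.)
K_p = 9.871

Solids (Fe₂O₃, Fe) are excluded.
Kp = P(CO₂)³/P(CO)³ = (1.33)³/(0.62)³ = 2.353/0.2383 = 9.871.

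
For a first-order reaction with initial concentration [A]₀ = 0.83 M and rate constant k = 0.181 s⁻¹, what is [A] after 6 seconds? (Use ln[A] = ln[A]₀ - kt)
0.2802 M

ln[A] = ln[A]₀ - k·t = ln(0.83) - (0.181)·(6) = -0.1863 - 1.0860 = -1.2723
[A] = e^(-1.2723) = 0.2802 M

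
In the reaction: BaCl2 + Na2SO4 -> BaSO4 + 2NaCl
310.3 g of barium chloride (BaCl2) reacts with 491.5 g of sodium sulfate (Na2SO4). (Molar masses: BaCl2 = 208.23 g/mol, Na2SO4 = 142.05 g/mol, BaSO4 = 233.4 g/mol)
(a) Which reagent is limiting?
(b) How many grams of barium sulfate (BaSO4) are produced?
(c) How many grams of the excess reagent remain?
(a) BaCl2, (b) 347.8 g, (c) 279.8 g

Moles of BaCl2 = 310.3 g ÷ 208.23 g/mol = 1.49018 mol
Moles of Na2SO4 = 491.5 g ÷ 142.05 g/mol = 3.46005 mol
Moles ÷ coefficient: BaCl2: 1.49018/1 = 1.49, Na2SO4: 3.46005/1 = 3.46
(a) BaCl2 has the smaller value, so BaCl2 is the limiting reagent.
(b) Moles of BaSO4 = 1.49018 mol BaCl2 × (1/1) = 1.49018 mol; mass = 1.49018 mol × 233.4 g/mol = 347.8 g
(c) Na2SO4 consumed = 1.49018 × (1/1) = 1.49018 mol; remaining = 3.46005 − 1.49018 = 1.96987 mol; mass = 1.96987 mol × 142.05 g/mol = 279.8 g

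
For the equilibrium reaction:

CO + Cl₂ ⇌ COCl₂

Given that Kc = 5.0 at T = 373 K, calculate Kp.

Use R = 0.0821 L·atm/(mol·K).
K_p = 0.1633

Δn = (moles gaseous products) − (moles gaseous reactants) = -1
T = 373 K; RT = 0.0821 × 373 = 30.6233
Kp = Kc·(RT)^Δn = 5.0 × (30.6233)^-1 = 5.0 × 0.0326549 = 0.1633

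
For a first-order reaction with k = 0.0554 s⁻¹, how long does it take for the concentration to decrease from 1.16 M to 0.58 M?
12.51 s

From ln[A] = ln[A]₀ - k·t: t = ln([A]₀/[A])/k = ln(1.16/0.58)/0.0554 = ln(2.0000)/0.0554 = 0.6931/0.0554 = 12.51 s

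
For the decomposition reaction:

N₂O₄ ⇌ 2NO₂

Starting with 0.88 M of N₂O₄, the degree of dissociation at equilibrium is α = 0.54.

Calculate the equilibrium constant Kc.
K_c = 2.2314

x = α·[A]₀ = 0.54 × 0.88 = 0.4752 M dissociated.
At eq: [N₂O₄] = 0.88 − 0.4752 = 0.4048 M; [NO₂] = 2x = 0.9504 M.
Kc = [NO₂]²/[N₂O₄] = (0.9504)²/0.4048 = 2.231.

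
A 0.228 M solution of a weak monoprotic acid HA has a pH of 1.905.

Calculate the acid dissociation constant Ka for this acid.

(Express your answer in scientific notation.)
K_a = 7.19e-04

[H⁺] = 10^(−pH) = 10^(−1.905) = 1.245e-02 M. For HA ⇌ H⁺ + A⁻, Ka = x²/(C − x) = (1.245e-02)²/(0.228 − 1.245e-02) = 7.19e-04.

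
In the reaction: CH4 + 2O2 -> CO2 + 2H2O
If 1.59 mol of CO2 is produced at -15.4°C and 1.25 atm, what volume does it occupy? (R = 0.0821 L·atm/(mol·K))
T = -15.4°C + 273.15 = 257.75 K
V = nRT/P = (1.59 × 0.0821 × 257.75) / 1.25
V = 26.92 L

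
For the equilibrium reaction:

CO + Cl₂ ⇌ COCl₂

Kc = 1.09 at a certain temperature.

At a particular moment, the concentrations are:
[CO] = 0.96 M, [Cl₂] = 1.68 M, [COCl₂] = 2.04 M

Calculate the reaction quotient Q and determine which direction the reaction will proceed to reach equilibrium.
Q = 1.265, Q > K, reaction proceeds reverse (toward reactants)

Q = ([COCl₂]) / ([CO] × [Cl₂])
  = ((2.04)) / ((0.96)·(1.68)) = 2.04/1.6128 = 1.265
Since Q = 1.265 > Kc = 1.09, the reaction proceeds reverse (toward reactants) to reach equilibrium.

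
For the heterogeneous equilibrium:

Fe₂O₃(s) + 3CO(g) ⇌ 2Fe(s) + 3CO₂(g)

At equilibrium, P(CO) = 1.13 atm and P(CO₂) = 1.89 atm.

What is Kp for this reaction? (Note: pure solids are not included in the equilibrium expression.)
K_p = 4.679

Solids (Fe₂O₃, Fe) are excluded.
Kp = P(CO₂)³/P(CO)³ = (1.89)³/(1.13)³ = 6.751/1.443 = 4.679.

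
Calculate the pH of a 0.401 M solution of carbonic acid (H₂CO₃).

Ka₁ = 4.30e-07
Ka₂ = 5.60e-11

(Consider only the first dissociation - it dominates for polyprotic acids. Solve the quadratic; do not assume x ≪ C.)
pH = 3.38

x² + Ka₁·x − Ka₁·C = 0 with Ka₁ = 4.30e-07, C = 0.401.
x = (−Ka₁ + √(Ka₁² + 4·Ka₁·C))/2 = 4.1503e-04 M, so pH = 3.38.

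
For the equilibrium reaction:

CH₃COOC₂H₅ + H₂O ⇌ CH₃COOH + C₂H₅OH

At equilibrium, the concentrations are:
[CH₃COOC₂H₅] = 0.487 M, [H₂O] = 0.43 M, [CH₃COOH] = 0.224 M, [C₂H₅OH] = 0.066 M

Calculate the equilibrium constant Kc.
K_c = 0.0706

Kc = ([CH₃COOH] × [C₂H₅OH]) / ([CH₃COOC₂H₅] × [H₂O])
   = ((0.224)·(0.066)) / ((0.487)·(0.43))
   = 0.014784 / 0.20941 = 0.0706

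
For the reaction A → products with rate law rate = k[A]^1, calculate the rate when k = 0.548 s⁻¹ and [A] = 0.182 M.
0.09974 M/s

rate = k·[A]^1 = 0.548·(0.182)^1 = 0.548·0.182 = 0.09974 M/s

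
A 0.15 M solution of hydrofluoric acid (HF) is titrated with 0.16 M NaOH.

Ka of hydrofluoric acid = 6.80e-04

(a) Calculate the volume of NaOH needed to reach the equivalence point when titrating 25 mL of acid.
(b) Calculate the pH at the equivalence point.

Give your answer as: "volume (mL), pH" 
V = 23.4 mL, pH = 8.03

(a) At equivalence: moles acid = moles base.
moles acid = 0.15 × 0.025 = 0.00375 mol; V_NaOH = 0.00375/0.16 = 0.02344 L = 23.4 mL.
(b) At equivalence, all acid → conjugate base A⁻ at [A⁻] = 0.00375/0.04844 = 0.07742 M.
Kb = Kw/Ka = 1.0e-14/6.80e-04 = 1.471e-11; [OH⁻] = √(Kb·[A⁻]) = 1.067e-06; pOH = 5.97; pH = 14 − pOH = 8.03.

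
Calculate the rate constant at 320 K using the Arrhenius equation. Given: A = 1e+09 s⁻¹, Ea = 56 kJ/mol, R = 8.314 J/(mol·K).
7.22e-01 s⁻¹

k = A·exp(-Ea/(R·T)) = 1e+09·exp(-56000/(8.314·320)) = 1e+09·exp(-21.0488) = 1e+09·7.2212e-10 = 7.22e-01 s⁻¹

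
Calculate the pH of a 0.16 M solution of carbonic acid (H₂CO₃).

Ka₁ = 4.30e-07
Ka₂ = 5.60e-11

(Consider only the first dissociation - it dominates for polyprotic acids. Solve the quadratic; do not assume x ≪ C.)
pH = 3.58

x² + Ka₁·x − Ka₁·C = 0 with Ka₁ = 4.30e-07, C = 0.16.
x = (−Ka₁ + √(Ka₁² + 4·Ka₁·C))/2 = 2.6208e-04 M, so pH = 3.58.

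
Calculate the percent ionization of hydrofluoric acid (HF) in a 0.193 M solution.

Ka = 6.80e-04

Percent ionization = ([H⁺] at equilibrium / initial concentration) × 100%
Percent ionization = 5.76%

Let x = [H⁺]. Ka = x²/(C - x) ⇒ x² + (6.80e-04)x - (6.80e-04)(0.193) = 0. x = 1.1121e-02. Percent = (1.1121e-02/0.193) × 100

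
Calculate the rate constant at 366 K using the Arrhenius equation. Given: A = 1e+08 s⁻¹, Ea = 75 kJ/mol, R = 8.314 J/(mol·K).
1.98e-03 s⁻¹

k = A·exp(-Ea/(R·T)) = 1e+08·exp(-75000/(8.314·366)) = 1e+08·exp(-24.6473) = 1e+08·1.9760e-11 = 1.98e-03 s⁻¹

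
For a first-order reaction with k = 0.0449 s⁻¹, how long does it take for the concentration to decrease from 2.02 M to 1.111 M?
13.31 s

From ln[A] = ln[A]₀ - k·t: t = ln([A]₀/[A])/k = ln(2.02/1.111)/0.0449 = ln(1.8182)/0.0449 = 0.5978/0.0449 = 13.31 s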